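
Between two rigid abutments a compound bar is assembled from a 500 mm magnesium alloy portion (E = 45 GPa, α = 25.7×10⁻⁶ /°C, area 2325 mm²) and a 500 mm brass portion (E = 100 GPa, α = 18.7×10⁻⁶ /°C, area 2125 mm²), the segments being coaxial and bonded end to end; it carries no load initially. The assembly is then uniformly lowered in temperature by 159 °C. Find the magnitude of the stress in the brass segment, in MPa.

σ ≈ 233 MPa (tensile)

Free thermal contraction of the whole bar: Σ αᵢΔT Lᵢ = 25.7×10⁻⁶×159×500 + 18.7×10⁻⁶×159×500 = 3.53 mm.
The walls prevent any net length change, so an axial force P (same in every segment) develops. Compatibility: P · Σ Lᵢ/(AᵢEᵢ) = δ_free.
Σ Lᵢ/(AᵢEᵢ) = 500/(2325×45×10³) + 500/(2125×100×10³) = 7.132×10⁻⁶ mm/N.
P = 3.53 / 7.132×10⁻⁶ = 494900 N = 494.9 kN, tensile.
σ_{brass} = P / A = 494900 / 2125 = 232.9 MPa.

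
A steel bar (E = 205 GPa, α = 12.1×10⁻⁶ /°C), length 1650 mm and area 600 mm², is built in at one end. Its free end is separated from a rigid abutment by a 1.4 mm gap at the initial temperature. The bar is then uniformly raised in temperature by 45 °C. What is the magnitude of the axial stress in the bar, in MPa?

Unrestrained expansion: δ_free = αΔT L = 12.1×10⁻⁶ × 45 × 1650 = 0.8984 mm.
Since δ_free = 0.898 mm is less than the 1.4 mm gap, the bar never touches the wall. No axial force develops.

σ ≈ 0 MPa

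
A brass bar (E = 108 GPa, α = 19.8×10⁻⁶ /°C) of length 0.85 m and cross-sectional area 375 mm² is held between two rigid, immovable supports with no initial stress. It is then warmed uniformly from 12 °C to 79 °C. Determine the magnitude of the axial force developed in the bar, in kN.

P ≈ 53.7 kN (compressive)

Full restraint means ε = 0, so the stress is σ = EαΔT = 108×10³ × 19.8×10⁻⁶ × 67 = 143.3 MPa.
Then P = σA = 143.3 × 375 mm² = 53.73 kN, compressive.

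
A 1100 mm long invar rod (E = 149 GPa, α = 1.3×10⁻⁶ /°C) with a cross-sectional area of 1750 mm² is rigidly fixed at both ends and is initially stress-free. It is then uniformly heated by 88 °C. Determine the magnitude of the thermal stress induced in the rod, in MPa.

Because both ends are immovable the net strain is zero, and the suppressed thermal strain is αΔT = 1.3×10⁻⁶ × 88 = 114.4×10⁻⁶.
The stress required to suppress this strain is σ = Eε = 149×10³ × 114.4×10⁻⁶ = 17.05 MPa, compressive since the rod is trying to expand.

σ ≈ 17 MPa (compressive)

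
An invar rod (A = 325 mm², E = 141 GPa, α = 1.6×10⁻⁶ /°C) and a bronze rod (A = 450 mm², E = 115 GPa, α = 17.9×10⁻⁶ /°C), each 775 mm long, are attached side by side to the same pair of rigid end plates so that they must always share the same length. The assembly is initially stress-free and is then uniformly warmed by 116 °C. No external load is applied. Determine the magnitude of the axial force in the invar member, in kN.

P ≈ 46 kN (tensile in the invar)

Both members must finish at the same length. With the larger α, the bronze tends to over-expand; the plates restrain it, putting the bronze in compression and the invar in tension. With no external load the two internal forces are equal and opposite, magnitude P.
Equating the net (thermal + elastic) strains gives |α₁ − α₂|·ΔT = P·[1/(A₁E₁) + 1/(A₂E₂)].
|α₁ − α₂|·ΔT = 16.3×10⁻⁶ × 116 = 0.001891.
1/(A₁E₁) + 1/(A₂E₂) = 1/(325×141×10³) + 1/(450×115×10³) = 4.115×10⁻⁸ N⁻¹.
P = 0.001891 / 4.115×10⁻⁸ = 45950 N = 45.95 kN.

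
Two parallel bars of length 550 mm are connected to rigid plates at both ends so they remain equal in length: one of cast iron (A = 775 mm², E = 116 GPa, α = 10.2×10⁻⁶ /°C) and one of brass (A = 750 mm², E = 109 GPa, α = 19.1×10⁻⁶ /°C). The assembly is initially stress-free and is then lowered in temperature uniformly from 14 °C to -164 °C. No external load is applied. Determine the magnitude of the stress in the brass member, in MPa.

σ ≈ 90.4 MPa (tensile)

The brass has the larger α, so on cooling it would change length more than the cast iron if both were free. The rigid plates force a common final length, so the brass is put into tension and the cast iron into compression, with equal and opposite forces P (no external load).
Equating the net (thermal + elastic) strains gives |α₁ − α₂|·ΔT = P·[1/(A₁E₁) + 1/(A₂E₂)].
|α₁ − α₂|·ΔT = 8.9×10⁻⁶ × 178 = 0.001584.
1/(A₁E₁) + 1/(A₂E₂) = 1/(775×116×10³) + 1/(750×109×10³) = 2.336×10⁻⁸ N⁻¹.
P = 0.001584 / 2.336×10⁻⁸ = 67830 N = 67.83 kN.
σ_{brass} = P/A₂ = 67830/750 = 90.44 MPa, tensile.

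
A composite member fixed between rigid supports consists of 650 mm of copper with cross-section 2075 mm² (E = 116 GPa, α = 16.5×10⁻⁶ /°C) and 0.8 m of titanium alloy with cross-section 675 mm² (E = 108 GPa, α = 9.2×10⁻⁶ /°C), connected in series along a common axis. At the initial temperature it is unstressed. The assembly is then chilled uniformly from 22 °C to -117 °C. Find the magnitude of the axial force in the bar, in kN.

P ≈ 184 kN (tensile)

If the supports were absent, the total length change would be Σ αᵢΔT Lᵢ = 16.5×10⁻⁶×139×650 + 9.2×10⁻⁶×139×800 = 2.514 mm.
The walls prevent any net length change, so an axial force P (same in every segment) develops. Compatibility: P · Σ Lᵢ/(AᵢEᵢ) = δ_free.
Σ Lᵢ/(AᵢEᵢ) = 650/(2075×116×10³) + 800/(675×108×10³) = 1.367×10⁻⁵ mm/N.
P = 2.514 / 1.367×10⁻⁵ = 183800 N = 183.8 kN, tensile.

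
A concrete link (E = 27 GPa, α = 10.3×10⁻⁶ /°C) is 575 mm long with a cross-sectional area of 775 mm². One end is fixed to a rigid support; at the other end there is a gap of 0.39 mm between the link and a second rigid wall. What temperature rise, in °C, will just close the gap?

The gap closes when αΔT L = 0.39 mm, since the link is still unstressed at that instant.
So ΔT = g/(αL) = 0.39/(10.3×10⁻⁶ × 575) = 65.85 °C.

ΔT ≈ 65.9 °C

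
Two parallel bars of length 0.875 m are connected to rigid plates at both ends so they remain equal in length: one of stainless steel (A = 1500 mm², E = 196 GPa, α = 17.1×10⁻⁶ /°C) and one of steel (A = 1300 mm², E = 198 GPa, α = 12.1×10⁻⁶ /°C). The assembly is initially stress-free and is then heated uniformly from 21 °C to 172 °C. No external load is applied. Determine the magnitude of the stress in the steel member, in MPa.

Equilibrium of a rigid end plate with no external load gives equal and opposite internal forces ±P in the two members. Since α_{stainless steel} > α_{steel}, heating drives the stainless steel into compression and the steel into tension.
Compatibility of the two members (thermal + elastic change equal): (α₁ − α₂)ΔT = P·[1/(A₁E₁) + 1/(A₂E₂)].
|α₁ − α₂|·ΔT = 5×10⁻⁶ × 151 = 0.000755.
1/(A₁E₁) + 1/(A₂E₂) = 1/(1500×196×10³) + 1/(1300×198×10³) = 7.286×10⁻⁹ N⁻¹.
So P = 0.000755 / 7.286×10⁻⁹ = 103.6 kN.
σ_{steel} = P/A₂ = 103600/1300 = 79.71 MPa, tensile.

σ ≈ 79.7 MPa (tensile)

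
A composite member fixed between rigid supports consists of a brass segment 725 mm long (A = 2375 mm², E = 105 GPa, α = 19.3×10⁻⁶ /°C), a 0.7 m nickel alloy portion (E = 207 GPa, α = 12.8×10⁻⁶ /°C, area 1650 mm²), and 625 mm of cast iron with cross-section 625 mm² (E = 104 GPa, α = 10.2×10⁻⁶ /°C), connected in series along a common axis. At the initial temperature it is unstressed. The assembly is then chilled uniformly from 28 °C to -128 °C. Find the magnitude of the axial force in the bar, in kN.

If the supports were absent, the total length change would be Σ αᵢΔT Lᵢ = 19.3×10⁻⁶×156×725 + 12.8×10⁻⁶×156×700 + 10.2×10⁻⁶×156×625 = 4.575 mm.
The rigid supports impose zero overall length change; the single axial force P common to all segments must satisfy P Σ Lᵢ/(AᵢEᵢ) = δ_free.
Σ Lᵢ/(AᵢEᵢ) = 725/(2375×105×10³) + 700/(1650×207×10³) + 625/(625×104×10³) = 1.457×10⁻⁵ mm/N.
P = 4.575 / 1.457×10⁻⁵ = 314000 N = 314 kN, tensile.

P ≈ 314 kN (tensile)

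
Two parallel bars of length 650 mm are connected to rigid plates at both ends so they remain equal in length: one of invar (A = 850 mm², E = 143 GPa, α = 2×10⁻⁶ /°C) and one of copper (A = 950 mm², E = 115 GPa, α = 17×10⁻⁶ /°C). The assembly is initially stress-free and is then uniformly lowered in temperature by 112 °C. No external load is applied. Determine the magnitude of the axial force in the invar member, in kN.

P ≈ 96.7 kN (compressive in the invar)

Both members must finish at the same length. With the larger α, the copper tends to over-contract; the plates restrain it, putting the copper in tension and the invar in compression. With no external load the two internal forces are equal and opposite, magnitude P.
Setting the final lengths equal and cancelling L: (α₁ − α₂)ΔT = P/(A₁E₁) + P/(A₂E₂).
|α₁ − α₂|·ΔT = 15×10⁻⁶ × 112 = 0.00168.
1/(A₁E₁) + 1/(A₂E₂) = 1/(850×143×10³) + 1/(950×115×10³) = 1.738×10⁻⁸ N⁻¹.
So P = 0.00168 / 1.738×10⁻⁸ = 96.66 kN.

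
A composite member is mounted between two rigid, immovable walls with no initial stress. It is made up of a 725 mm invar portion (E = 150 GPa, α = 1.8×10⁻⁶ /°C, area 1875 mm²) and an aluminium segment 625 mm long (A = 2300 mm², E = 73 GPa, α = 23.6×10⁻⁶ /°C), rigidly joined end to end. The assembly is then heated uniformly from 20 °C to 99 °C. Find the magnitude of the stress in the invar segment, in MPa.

σ ≈ 107 MPa (compressive)

With the walls removed the bar would change length by δ_free = Σ αᵢΔT Lᵢ = 1.8×10⁻⁶×79×725 + 23.6×10⁻⁶×79×625 = 1.268 mm.
Since the ends are fixed, an axial force P builds up, equal in every segment, with P · Σ Lᵢ/(AᵢEᵢ) = δ_free.
The series flexibility is Σ Lᵢ/(AᵢEᵢ) = 725/(1875×150×10³) + 625/(2300×73×10³) = 6.3×10⁻⁶ mm/N.
P = 1.268 / 6.3×10⁻⁶ = 201300 N = 201.3 kN, compressive.
σ_{invar} = P / A = 201300 / 1875 = 107.4 MPa.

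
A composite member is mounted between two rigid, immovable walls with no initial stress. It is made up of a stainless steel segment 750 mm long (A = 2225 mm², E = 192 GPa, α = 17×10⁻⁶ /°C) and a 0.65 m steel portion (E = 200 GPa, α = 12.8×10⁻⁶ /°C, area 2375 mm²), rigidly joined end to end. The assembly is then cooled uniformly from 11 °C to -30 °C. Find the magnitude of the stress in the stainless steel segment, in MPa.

If the supports were absent, the total length change would be Σ αᵢΔT Lᵢ = 17×10⁻⁶×41×750 + 12.8×10⁻⁶×41×650 = 0.8639 mm.
The rigid supports impose zero overall length change; the single axial force P common to all segments must satisfy P Σ Lᵢ/(AᵢEᵢ) = δ_free.
The series flexibility is Σ Lᵢ/(AᵢEᵢ) = 750/(2225×192×10³) + 650/(2375×200×10³) = 3.124×10⁻⁶ mm/N.
P = 0.8639 / 3.124×10⁻⁶ = 276500 N = 276.5 kN, tensile.
σ_{stainless steel} = P / A = 276500 / 2225 = 124.3 MPa.

σ ≈ 124 MPa (tensile)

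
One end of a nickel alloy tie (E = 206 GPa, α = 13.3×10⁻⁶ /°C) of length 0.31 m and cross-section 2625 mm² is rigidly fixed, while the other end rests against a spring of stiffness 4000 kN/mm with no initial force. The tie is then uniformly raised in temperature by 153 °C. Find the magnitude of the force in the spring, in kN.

The unrestrained thermal change is αΔT L = 13.3×10⁻⁶ × 153 × 310 = 0.6308 mm.
With a force P in the spring, the elastic change of the tie is PL/(AE) and that of the spring is P/k; compatibility requires their sum to equal δ_free.
So P = δ_free / [L/(AE) + 1/k] = 0.6308 / [ 310/(2625×206×10³) + 1/(4000×10³) ].
P = 0.6308 / 8.233×10⁻⁷ = 766200 N.

P ≈ 766 kN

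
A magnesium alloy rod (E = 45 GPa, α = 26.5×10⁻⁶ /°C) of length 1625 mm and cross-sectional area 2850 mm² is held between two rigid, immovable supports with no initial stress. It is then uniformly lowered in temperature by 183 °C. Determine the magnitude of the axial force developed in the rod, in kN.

With zero net strain, σ = E·αΔT = 45 GPa × 26.5×10⁻⁶ × 183 = 218.2 MPa.
Axial force P = σA = 218.2 × 2850 = 621900 N = 621.9 kN, tensile.

P ≈ 622 kN (tensile)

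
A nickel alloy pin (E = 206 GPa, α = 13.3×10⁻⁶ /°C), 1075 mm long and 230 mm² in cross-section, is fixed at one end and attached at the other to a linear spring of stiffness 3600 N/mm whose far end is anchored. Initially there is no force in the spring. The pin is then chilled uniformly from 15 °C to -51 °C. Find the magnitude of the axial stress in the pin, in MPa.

The unrestrained thermal change is αΔT L = 13.3×10⁻⁶ × 66 × 1075 = 0.9436 mm.
With a force P in the spring, the elastic change of the pin is PL/(AE) and that of the spring is P/k; compatibility requires their sum to equal δ_free.
P [ L/(AE) + 1/k ] = δ_free → P [ 1075/(230×206×10³) + 1/(3600) ] = 0.9436.
P = 0.9436 / 0.0003005 = 3141 N.
σ = P/A = 3141/230 = 13.65 MPa.

σ ≈ 13.7 MPa (tensile)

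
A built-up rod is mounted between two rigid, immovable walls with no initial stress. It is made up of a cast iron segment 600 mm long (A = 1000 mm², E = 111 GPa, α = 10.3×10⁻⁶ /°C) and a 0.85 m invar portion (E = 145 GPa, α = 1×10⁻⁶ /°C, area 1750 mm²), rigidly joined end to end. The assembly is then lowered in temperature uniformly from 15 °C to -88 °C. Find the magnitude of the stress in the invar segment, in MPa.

σ ≈ 47.3 MPa (tensile)

If the supports were absent, the total length change would be Σ αᵢΔT Lᵢ = 10.3×10⁻⁶×103×600 + 1×10⁻⁶×103×850 = 0.7241 mm.
Since the ends are fixed, an axial force P builds up, equal in every segment, with P · Σ Lᵢ/(AᵢEᵢ) = δ_free.
The series flexibility is Σ Lᵢ/(AᵢEᵢ) = 600/(1000×111×10³) + 850/(1750×145×10³) = 8.755×10⁻⁶ mm/N.
So P = 0.7241 / 8.755×10⁻⁶ = 82.7 kN, tensile.
σ_{invar} = P / A = 82700 / 1750 = 47.26 MPa.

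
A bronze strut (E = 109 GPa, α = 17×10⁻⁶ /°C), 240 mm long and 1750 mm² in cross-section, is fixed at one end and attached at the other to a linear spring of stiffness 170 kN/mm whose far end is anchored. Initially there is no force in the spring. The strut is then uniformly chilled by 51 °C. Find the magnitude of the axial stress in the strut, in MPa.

If the spring were absent the strut would shorten by αΔT L = 17×10⁻⁶ × 51 × 240 = 0.2081 mm.
With a force P in the spring, the elastic change of the strut is PL/(AE) and that of the spring is P/k; compatibility requires their sum to equal δ_free.
So P = δ_free / [L/(AE) + 1/k] = 0.2081 / [ 240/(1750×109×10³) + 1/(170×10³) ].
P = 0.2081 / 7.141×10⁻⁶ = 29140 N.
σ = P/A = 29140/1750 = 16.65 MPa.

σ ≈ 16.7 MPa (tensile)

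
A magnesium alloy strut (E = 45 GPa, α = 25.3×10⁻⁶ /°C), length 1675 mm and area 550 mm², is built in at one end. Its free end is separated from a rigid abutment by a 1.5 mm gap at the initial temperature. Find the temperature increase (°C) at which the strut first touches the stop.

The gap closes when αΔT L = 1.5 mm, since the strut is still unstressed at that instant.
So ΔT = g/(αL) = 1.5/(25.3×10⁻⁶ × 1675) = 35.4 °C.

ΔT ≈ 35.4 °C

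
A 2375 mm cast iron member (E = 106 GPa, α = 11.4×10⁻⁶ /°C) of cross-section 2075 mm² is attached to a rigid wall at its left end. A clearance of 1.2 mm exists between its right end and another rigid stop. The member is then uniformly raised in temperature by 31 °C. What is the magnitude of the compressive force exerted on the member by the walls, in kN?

P ≈ 0 kN

Unrestrained expansion: δ_free = αΔT L = 11.4×10⁻⁶ × 31 × 2375 = 0.8393 mm.
This is smaller than the 1.2 mm clearance, so the member expands freely without reaching the stop — the stress is zero.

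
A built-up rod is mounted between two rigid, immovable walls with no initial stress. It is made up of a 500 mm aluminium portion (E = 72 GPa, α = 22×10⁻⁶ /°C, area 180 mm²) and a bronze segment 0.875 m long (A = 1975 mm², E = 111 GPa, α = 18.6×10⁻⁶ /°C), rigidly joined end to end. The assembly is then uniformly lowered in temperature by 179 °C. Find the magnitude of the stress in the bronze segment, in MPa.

Free thermal contraction of the whole bar: Σ αᵢΔT Lᵢ = 22×10⁻⁶×179×500 + 18.6×10⁻⁶×179×875 = 4.882 mm.
The rigid supports impose zero overall length change; the single axial force P common to all segments must satisfy P Σ Lᵢ/(AᵢEᵢ) = δ_free.
The series flexibility is Σ Lᵢ/(AᵢEᵢ) = 500/(180×72×10³) + 875/(1975×111×10³) = 4.257×10⁻⁵ mm/N.
P = 4.882 / 4.257×10⁻⁵ = 114700 N = 114.7 kN, tensile.
σ_{bronze} = P / A = 114700 / 1975 = 58.07 MPa.

σ ≈ 58.1 MPa (tensile)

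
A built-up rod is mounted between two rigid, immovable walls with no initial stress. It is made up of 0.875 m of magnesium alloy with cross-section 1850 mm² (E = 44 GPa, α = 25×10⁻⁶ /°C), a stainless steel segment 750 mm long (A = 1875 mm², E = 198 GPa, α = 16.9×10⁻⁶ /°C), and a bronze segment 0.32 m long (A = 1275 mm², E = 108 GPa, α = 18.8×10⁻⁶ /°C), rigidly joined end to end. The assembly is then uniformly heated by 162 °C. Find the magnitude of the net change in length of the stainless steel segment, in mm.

|ΔL| ≈ 1.17 mm

With the walls removed the bar would change length by δ_free = Σ αᵢΔT Lᵢ = 25×10⁻⁶×162×875 + 16.9×10⁻⁶×162×750 + 18.8×10⁻⁶×162×320 = 6.572 mm.
The rigid supports impose zero overall length change; the single axial force P common to all segments must satisfy P Σ Lᵢ/(AᵢEᵢ) = δ_free.
The series flexibility is Σ Lᵢ/(AᵢEᵢ) = 875/(1850×44×10³) + 750/(1875×198×10³) + 320/(1275×108×10³) = 1.509×10⁻⁵ mm/N.
P = 6.572 / 1.509×10⁻⁵ = 435400 N = 435.4 kN, compressive.
For the stainless steel segment, free thermal change = 16.9×10⁻⁶×162×750 = 2.053 mm and elastic change from P = 435400×750/(1875×198×10³) = 0.8796 mm; these oppose, so the net change is 1.17 mm (segment lengthens).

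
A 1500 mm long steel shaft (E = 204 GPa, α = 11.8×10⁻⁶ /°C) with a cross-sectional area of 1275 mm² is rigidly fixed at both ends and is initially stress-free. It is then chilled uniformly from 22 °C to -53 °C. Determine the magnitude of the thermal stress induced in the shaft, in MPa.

σ ≈ 181 MPa (tensile)

The supports are rigid, so the total axial strain is zero. The restrained thermal strain is ε = αΔT = 11.8×10⁻⁶ × 75 = 885×10⁻⁶.
The stress required to suppress this strain is σ = Eε = 204×10³ × 885×10⁻⁶ = 180.5 MPa, tensile since the shaft is trying to contract.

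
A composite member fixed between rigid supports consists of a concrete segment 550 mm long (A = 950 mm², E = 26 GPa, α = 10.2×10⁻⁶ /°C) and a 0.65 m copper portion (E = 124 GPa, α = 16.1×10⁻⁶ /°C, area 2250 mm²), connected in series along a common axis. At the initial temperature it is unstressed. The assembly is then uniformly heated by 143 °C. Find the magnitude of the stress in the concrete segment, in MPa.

With the walls removed the bar would change length by δ_free = Σ αᵢΔT Lᵢ = 10.2×10⁻⁶×143×550 + 16.1×10⁻⁶×143×650 = 2.299 mm.
The walls prevent any net length change, so an axial force P (same in every segment) develops. Compatibility: P · Σ Lᵢ/(AᵢEᵢ) = δ_free.
The series flexibility is Σ Lᵢ/(AᵢEᵢ) = 550/(950×26×10³) + 650/(2250×124×10³) = 2.46×10⁻⁵ mm/N.
Hence P = δ_free / Σ(L/AE) = 2.299/2.46×10⁻⁵ = 93.46 kN (compressive).
σ_{concrete} = P / A = 93460 / 950 = 98.37 MPa.

σ ≈ 98.4 MPa (compressive)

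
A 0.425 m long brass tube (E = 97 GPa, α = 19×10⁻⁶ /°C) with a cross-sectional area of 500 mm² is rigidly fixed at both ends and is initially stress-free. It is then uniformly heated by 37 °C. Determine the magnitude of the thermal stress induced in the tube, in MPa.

With length fixed, the mechanical strain must cancel the thermal strain αΔT = 19×10⁻⁶ × 37 = 703×10⁻⁶.
Hence σ = E·αΔT = 97×10³ × 703×10⁻⁶ = 68.19 MPa, compressive.

σ ≈ 68.2 MPa (compressive)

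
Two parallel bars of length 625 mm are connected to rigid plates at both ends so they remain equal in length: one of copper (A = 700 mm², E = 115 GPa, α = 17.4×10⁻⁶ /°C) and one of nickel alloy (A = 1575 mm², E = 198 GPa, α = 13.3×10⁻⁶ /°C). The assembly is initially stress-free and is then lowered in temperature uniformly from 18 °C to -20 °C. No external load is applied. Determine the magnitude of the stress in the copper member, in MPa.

σ ≈ 14.2 MPa (tensile)

The copper has the larger α, so on cooling it would change length more than the nickel alloy if both were free. The rigid plates force a common final length, so the copper is put into tension and the nickel alloy into compression, with equal and opposite forces P (no external load).
Setting the final lengths equal and cancelling L: (α₁ − α₂)ΔT = P/(A₁E₁) + P/(A₂E₂).
|α₁ − α₂|·ΔT = 4.1×10⁻⁶ × 38 = 0.0001558.
1/(A₁E₁) + 1/(A₂E₂) = 1/(700×115×10³) + 1/(1575×198×10³) = 1.563×10⁻⁸ N⁻¹.
So P = 0.0001558 / 1.563×10⁻⁸ = 9.969 kN.
σ_{copper} = P/A₁ = 9969/700 = 14.24 MPa, tensile.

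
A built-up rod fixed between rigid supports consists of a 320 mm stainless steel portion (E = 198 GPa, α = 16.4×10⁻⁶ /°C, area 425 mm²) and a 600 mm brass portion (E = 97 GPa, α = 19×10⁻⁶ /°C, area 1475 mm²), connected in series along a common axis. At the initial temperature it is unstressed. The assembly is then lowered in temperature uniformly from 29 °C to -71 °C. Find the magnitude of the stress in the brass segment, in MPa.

Free thermal contraction of the whole bar: Σ αᵢΔT Lᵢ = 16.4×10⁻⁶×100×320 + 19×10⁻⁶×100×600 = 1.665 mm.
Since the ends are fixed, an axial force P builds up, equal in every segment, with P · Σ Lᵢ/(AᵢEᵢ) = δ_free.
Σ Lᵢ/(AᵢEᵢ) = 320/(425×198×10³) + 600/(1475×97×10³) = 7.996×10⁻⁶ mm/N.
So P = 1.665 / 7.996×10⁻⁶ = 208.2 kN, tensile.
σ_{brass} = P / A = 208200 / 1475 = 141.1 MPa.

σ ≈ 141 MPa (tensile)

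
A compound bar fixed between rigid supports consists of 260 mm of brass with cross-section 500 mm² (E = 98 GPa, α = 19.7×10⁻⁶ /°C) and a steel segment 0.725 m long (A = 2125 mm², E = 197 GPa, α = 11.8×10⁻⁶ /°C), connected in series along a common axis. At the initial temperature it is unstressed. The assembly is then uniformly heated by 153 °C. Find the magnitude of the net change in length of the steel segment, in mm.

If the supports were absent, the total length change would be Σ αᵢΔT Lᵢ = 19.7×10⁻⁶×153×260 + 11.8×10⁻⁶×153×725 = 2.093 mm.
The rigid supports impose zero overall length change; the single axial force P common to all segments must satisfy P Σ Lᵢ/(AᵢEᵢ) = δ_free.
The series flexibility is Σ Lᵢ/(AᵢEᵢ) = 260/(500×98×10³) + 725/(2125×197×10³) = 7.038×10⁻⁶ mm/N.
P = 2.093 / 7.038×10⁻⁶ = 297300 N = 297.3 kN, compressive.
For the steel segment, free thermal change = 11.8×10⁻⁶×153×725 = 1.309 mm and elastic change from P = 297300×725/(2125×197×10³) = 0.5149 mm; these oppose, so the net change is 0.794 mm (segment lengthens).

|ΔL| ≈ 0.794 mm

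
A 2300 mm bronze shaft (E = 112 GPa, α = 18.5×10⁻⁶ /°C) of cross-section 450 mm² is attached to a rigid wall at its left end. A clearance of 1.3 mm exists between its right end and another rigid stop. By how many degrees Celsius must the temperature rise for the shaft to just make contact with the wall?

ΔT ≈ 30.6 °C

Contact occurs when the free expansion equals the gap: αΔT L = 1.3 mm.
ΔT = 1.3 / (18.5×10⁻⁶ × 2300) = 30.55 °C.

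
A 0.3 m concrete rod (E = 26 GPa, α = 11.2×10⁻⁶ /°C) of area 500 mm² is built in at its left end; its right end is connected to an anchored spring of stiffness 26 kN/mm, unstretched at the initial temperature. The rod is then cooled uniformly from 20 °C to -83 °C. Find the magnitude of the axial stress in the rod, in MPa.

Free thermal contraction: δ_free = αΔT L = 11.2×10⁻⁶ × 103 × 300 = 0.3461 mm.
Let P be the tensile force in the spring. The rod extends elastically by PL/(AE) and the spring stretches by P/k; together these equal δ_free.
So P = δ_free / [L/(AE) + 1/k] = 0.3461 / [ 300/(500×26×10³) + 1/(26×10³) ].
P = 0.3461 / 6.154×10⁻⁵ = 5624 N.
σ = P/A = 5624/500 = 11.25 MPa.

σ ≈ 11.2 MPa (tensile)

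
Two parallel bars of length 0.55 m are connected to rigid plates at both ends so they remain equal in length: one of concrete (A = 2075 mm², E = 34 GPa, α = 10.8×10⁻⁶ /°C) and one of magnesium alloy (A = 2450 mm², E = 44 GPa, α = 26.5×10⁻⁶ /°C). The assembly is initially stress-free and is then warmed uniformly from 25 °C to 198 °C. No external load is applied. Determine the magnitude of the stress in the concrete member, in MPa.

σ ≈ 55.8 MPa (tensile)

The magnesium alloy has the larger α, so on heating it would change length more than the concrete if both were free. The rigid plates force a common final length, so the magnesium alloy is put into compression and the concrete into tension, with equal and opposite forces P (no external load).
Equating the net (thermal + elastic) strains gives |α₁ − α₂|·ΔT = P·[1/(A₁E₁) + 1/(A₂E₂)].
|α₁ − α₂|·ΔT = 15.7×10⁻⁶ × 173 = 0.002716.
1/(A₁E₁) + 1/(A₂E₂) = 1/(2075×34×10³) + 1/(2450×44×10³) = 2.345×10⁻⁸ N⁻¹.
So P = 0.002716 / 2.345×10⁻⁸ = 115.8 kN.
σ_{concrete} = P/A₁ = 115800/2075 = 55.82 MPa, tensile.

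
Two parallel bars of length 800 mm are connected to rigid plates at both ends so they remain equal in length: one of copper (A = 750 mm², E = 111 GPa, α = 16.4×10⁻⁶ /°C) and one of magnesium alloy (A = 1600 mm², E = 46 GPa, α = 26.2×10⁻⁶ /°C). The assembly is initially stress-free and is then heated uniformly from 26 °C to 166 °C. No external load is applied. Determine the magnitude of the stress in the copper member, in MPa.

The magnesium alloy has the larger α, so on heating it would change length more than the copper if both were free. The rigid plates force a common final length, so the magnesium alloy is put into compression and the copper into tension, with equal and opposite forces P (no external load).
Equating the net (thermal + elastic) strains gives |α₁ − α₂|·ΔT = P·[1/(A₁E₁) + 1/(A₂E₂)].
|α₁ − α₂|·ΔT = 9.8×10⁻⁶ × 140 = 0.001372.
1/(A₁E₁) + 1/(A₂E₂) = 1/(750×111×10³) + 1/(1600×46×10³) = 2.56×10⁻⁸ N⁻¹.
P = 0.001372 / 2.56×10⁻⁸ = 53600 N = 53.6 kN.
σ_{copper} = P/A₁ = 53600/750 = 71.46 MPa, tensile.

σ ≈ 71.5 MPa (tensile)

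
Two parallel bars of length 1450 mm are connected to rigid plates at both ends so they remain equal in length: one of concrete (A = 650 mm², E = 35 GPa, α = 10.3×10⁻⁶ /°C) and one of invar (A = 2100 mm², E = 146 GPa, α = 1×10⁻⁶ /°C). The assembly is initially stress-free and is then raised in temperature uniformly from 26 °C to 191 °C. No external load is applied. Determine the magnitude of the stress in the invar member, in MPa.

σ ≈ 15.5 MPa (tensile)

The concrete has the larger α, so on heating it would change length more than the invar if both were free. The rigid plates force a common final length, so the concrete is put into compression and the invar into tension, with equal and opposite forces P (no external load).
Compatibility of the two members (thermal + elastic change equal): (α₁ − α₂)ΔT = P·[1/(A₁E₁) + 1/(A₂E₂)].
|α₁ − α₂|·ΔT = 9.3×10⁻⁶ × 165 = 0.001535.
1/(A₁E₁) + 1/(A₂E₂) = 1/(650×35×10³) + 1/(2100×146×10³) = 4.722×10⁻⁸ N⁻¹.
P = 0.001535 / 4.722×10⁻⁸ = 32500 N = 32.5 kN.
σ_{invar} = P/A₂ = 32500/2100 = 15.48 MPa, tensile.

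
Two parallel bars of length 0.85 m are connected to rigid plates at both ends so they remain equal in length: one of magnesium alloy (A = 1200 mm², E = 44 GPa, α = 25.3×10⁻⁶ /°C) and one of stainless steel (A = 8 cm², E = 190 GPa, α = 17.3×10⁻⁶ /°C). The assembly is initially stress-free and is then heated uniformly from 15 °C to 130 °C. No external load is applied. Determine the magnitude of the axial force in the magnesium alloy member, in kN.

P ≈ 36.1 kN (compressive in the magnesium alloy)

Equilibrium of a rigid end plate with no external load gives equal and opposite internal forces ±P in the two members. Since α_{magnesium alloy} > α_{stainless steel}, heating drives the magnesium alloy into compression and the stainless steel into tension.
Equating the net (thermal + elastic) strains gives |α₁ − α₂|·ΔT = P·[1/(A₁E₁) + 1/(A₂E₂)].
|α₁ − α₂|·ΔT = 8×10⁻⁶ × 115 = 0.00092.
1/(A₁E₁) + 1/(A₂E₂) = 1/(1200×44×10³) + 1/(800×190×10³) = 2.552×10⁻⁸ N⁻¹.
P = 0.00092 / 2.552×10⁻⁸ = 36050 N = 36.05 kN.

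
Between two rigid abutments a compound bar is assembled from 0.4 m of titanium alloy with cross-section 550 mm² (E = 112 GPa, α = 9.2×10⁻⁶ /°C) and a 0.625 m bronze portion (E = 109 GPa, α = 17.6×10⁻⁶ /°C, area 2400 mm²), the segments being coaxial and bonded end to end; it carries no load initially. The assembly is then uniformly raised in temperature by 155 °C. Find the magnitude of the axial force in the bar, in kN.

P ≈ 256 kN (compressive)

Free thermal expansion of the whole bar: Σ αᵢΔT Lᵢ = 9.2×10⁻⁶×155×400 + 17.6×10⁻⁶×155×625 = 2.275 mm.
The rigid supports impose zero overall length change; the single axial force P common to all segments must satisfy P Σ Lᵢ/(AᵢEᵢ) = δ_free.
Σ Lᵢ/(AᵢEᵢ) = 400/(550×112×10³) + 625/(2400×109×10³) = 8.883×10⁻⁶ mm/N.
So P = 2.275 / 8.883×10⁻⁶ = 256.2 kN, compressive.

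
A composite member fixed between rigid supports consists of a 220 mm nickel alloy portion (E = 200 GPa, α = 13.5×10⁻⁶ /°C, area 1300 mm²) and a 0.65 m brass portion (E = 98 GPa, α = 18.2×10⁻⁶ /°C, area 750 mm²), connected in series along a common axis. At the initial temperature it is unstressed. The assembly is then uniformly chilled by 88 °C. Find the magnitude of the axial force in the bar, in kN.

If the supports were absent, the total length change would be Σ αᵢΔT Lᵢ = 13.5×10⁻⁶×88×220 + 18.2×10⁻⁶×88×650 = 1.302 mm.
The rigid supports impose zero overall length change; the single axial force P common to all segments must satisfy P Σ Lᵢ/(AᵢEᵢ) = δ_free.
The series flexibility is Σ Lᵢ/(AᵢEᵢ) = 220/(1300×200×10³) + 650/(750×98×10³) = 9.69×10⁻⁶ mm/N.
So P = 1.302 / 9.69×10⁻⁶ = 134.4 kN, tensile.

P ≈ 134 kN (tensile)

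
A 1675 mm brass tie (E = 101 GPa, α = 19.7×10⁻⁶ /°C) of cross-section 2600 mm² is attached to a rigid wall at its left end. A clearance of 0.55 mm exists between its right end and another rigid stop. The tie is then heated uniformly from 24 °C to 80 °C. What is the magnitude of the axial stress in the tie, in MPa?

σ ≈ 78.3 MPa (compressive)

If the wall were absent the tie would grow by αΔT L = 19.7×10⁻⁶ × 56 × 1675 = 1.848 mm.
This exceeds the 0.55 mm gap, so the wall pushes back. The portion of expansion that must be recovered elastically is δ_free − gap = 1.848 − 0.55 = 1.298 mm.
So σ = E(δ_free − g)/L = 101×10³ × 1.298/1675 = 78.26 MPa.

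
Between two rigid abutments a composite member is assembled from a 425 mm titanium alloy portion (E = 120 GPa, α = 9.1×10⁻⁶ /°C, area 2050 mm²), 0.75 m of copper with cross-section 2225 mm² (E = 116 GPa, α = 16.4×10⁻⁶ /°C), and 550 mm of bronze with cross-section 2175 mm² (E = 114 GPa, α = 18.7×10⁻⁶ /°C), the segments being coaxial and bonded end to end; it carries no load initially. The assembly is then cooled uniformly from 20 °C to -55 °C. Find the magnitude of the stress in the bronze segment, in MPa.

σ ≈ 133 MPa (tensile)

With the walls removed the bar would change length by δ_free = Σ αᵢΔT Lᵢ = 9.1×10⁻⁶×75×425 + 16.4×10⁻⁶×75×750 + 18.7×10⁻⁶×75×550 = 1.984 mm.
The walls prevent any net length change, so an axial force P (same in every segment) develops. Compatibility: P · Σ Lᵢ/(AᵢEᵢ) = δ_free.
Σ Lᵢ/(AᵢEᵢ) = 425/(2050×120×10³) + 750/(2225×116×10³) + 550/(2175×114×10³) = 6.852×10⁻⁶ mm/N.
So P = 1.984 / 6.852×10⁻⁶ = 289.6 kN, tensile.
σ_{bronze} = P / A = 289600 / 2175 = 133.1 MPa.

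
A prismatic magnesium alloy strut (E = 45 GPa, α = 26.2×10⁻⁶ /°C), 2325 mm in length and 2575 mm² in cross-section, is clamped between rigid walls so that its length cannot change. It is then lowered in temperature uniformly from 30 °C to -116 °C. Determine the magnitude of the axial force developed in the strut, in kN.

P ≈ 443 kN (tensile)

The ends cannot move, so σ = EαΔT = 45×10³ × 26.2×10⁻⁶ × 146 = 172.1 MPa.
P = AEαΔT = 2575 × 45×10³ × 26.2×10⁻⁶ × 146 = 443.2 kN (tensile).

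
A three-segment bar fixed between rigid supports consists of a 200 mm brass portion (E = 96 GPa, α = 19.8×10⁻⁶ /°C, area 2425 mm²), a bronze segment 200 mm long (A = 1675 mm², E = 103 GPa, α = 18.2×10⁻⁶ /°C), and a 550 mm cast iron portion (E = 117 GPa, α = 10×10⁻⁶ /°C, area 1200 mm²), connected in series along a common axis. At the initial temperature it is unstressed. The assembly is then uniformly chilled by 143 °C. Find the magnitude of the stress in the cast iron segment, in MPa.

σ ≈ 263 MPa (tensile)

Free thermal contraction of the whole bar: Σ αᵢΔT Lᵢ = 19.8×10⁻⁶×143×200 + 18.2×10⁻⁶×143×200 + 10×10⁻⁶×143×550 = 1.873 mm.
The rigid supports impose zero overall length change; the single axial force P common to all segments must satisfy P Σ Lᵢ/(AᵢEᵢ) = δ_free.
The series flexibility is Σ Lᵢ/(AᵢEᵢ) = 200/(2425×96×10³) + 200/(1675×103×10³) + 550/(1200×117×10³) = 5.936×10⁻⁶ mm/N.
P = 1.873 / 5.936×10⁻⁶ = 315600 N = 315.6 kN, tensile.
σ_{cast iron} = P / A = 315600 / 1200 = 263 MPa.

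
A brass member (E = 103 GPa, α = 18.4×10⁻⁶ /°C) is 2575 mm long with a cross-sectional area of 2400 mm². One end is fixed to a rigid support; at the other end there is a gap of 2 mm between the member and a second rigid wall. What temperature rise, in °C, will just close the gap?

Contact occurs when the free expansion equals the gap: αΔT L = 2 mm.
ΔT = 2 / (18.4×10⁻⁶ × 2575) = 42.21 °C.

ΔT ≈ 42.2 °C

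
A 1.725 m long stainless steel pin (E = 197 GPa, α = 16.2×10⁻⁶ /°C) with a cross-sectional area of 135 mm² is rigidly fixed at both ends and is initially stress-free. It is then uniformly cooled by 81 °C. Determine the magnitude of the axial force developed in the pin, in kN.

Full restraint means ε = 0, so the stress is σ = EαΔT = 197×10³ × 16.2×10⁻⁶ × 81 = 258.5 MPa.
Then P = σA = 258.5 × 135 mm² = 34.9 kN, tensile.

P ≈ 34.9 kN (tensile)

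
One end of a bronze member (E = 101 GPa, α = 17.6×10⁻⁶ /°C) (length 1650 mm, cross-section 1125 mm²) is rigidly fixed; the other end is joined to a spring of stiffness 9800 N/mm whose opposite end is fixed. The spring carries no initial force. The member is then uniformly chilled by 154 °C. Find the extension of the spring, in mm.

The unrestrained thermal change is αΔT L = 17.6×10⁻⁶ × 154 × 1650 = 4.472 mm.
Let P be the tensile force in the spring. The member extends elastically by PL/(AE) and the spring stretches by P/k; together these equal δ_free.
So P = δ_free / [L/(AE) + 1/k] = 4.472 / [ 1650/(1125×101×10³) + 1/(9800) ].
P = 4.472 / 0.0001166 = 38370 N.
Spring extension = P/k = 38370/(9800) = 3.915 mm.

δ ≈ 3.92 mm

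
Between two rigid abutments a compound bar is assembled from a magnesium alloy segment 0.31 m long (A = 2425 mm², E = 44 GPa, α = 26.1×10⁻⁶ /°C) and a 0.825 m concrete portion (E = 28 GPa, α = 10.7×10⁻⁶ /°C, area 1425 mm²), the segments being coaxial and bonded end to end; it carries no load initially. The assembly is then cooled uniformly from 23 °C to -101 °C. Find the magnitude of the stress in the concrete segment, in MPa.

If the supports were absent, the total length change would be Σ αᵢΔT Lᵢ = 26.1×10⁻⁶×124×310 + 10.7×10⁻⁶×124×825 = 2.098 mm.
The walls prevent any net length change, so an axial force P (same in every segment) develops. Compatibility: P · Σ Lᵢ/(AᵢEᵢ) = δ_free.
Σ Lᵢ/(AᵢEᵢ) = 310/(2425×44×10³) + 825/(1425×28×10³) = 2.358×10⁻⁵ mm/N.
P = 2.098 / 2.358×10⁻⁵ = 88960 N = 88.96 kN, tensile.
σ_{concrete} = P / A = 88960 / 1425 = 62.43 MPa.

σ ≈ 62.4 MPa (tensile)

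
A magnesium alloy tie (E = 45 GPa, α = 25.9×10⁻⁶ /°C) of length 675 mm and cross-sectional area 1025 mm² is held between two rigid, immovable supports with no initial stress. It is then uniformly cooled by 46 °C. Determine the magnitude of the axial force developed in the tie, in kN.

The ends cannot move, so σ = EαΔT = 45×10³ × 25.9×10⁻⁶ × 46 = 53.61 MPa.
Axial force P = σA = 53.61 × 1025 = 54950 N = 54.95 kN, tensile.

P ≈ 55 kN (tensile)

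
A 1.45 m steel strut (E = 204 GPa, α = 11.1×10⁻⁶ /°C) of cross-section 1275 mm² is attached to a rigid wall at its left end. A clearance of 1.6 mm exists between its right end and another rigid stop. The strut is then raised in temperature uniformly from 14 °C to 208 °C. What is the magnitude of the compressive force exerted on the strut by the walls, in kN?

P ≈ 273 kN

If the wall were absent the strut would grow by αΔT L = 11.1×10⁻⁶ × 194 × 1450 = 3.122 mm.
The gap closes (δ_free > 1.6 mm) and the wall then resists a further 3.122 − 1.6 = 1.522 mm of expansion.
So σ = E(δ_free − g)/L = 204×10³ × 1.522/1450 = 214.2 MPa.
Force on the wall = σA = 214.2 × 1275 mm² = 273.1 kN.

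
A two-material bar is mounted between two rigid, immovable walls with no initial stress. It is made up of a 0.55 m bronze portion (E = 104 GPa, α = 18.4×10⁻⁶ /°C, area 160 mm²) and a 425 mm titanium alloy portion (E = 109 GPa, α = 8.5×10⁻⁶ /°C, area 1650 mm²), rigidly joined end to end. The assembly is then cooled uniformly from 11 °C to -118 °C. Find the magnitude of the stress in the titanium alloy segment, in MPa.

With the walls removed the bar would change length by δ_free = Σ αᵢΔT Lᵢ = 18.4×10⁻⁶×129×550 + 8.5×10⁻⁶×129×425 = 1.771 mm.
Since the ends are fixed, an axial force P builds up, equal in every segment, with P · Σ Lᵢ/(AᵢEᵢ) = δ_free.
The series flexibility is Σ Lᵢ/(AᵢEᵢ) = 550/(160×104×10³) + 425/(1650×109×10³) = 3.542×10⁻⁵ mm/N.
P = 1.771 / 3.542×10⁻⁵ = 50020 N = 50.02 kN, tensile.
σ_{titanium alloy} = P / A = 50020 / 1650 = 30.31 MPa.

σ ≈ 30.3 MPa (tensile)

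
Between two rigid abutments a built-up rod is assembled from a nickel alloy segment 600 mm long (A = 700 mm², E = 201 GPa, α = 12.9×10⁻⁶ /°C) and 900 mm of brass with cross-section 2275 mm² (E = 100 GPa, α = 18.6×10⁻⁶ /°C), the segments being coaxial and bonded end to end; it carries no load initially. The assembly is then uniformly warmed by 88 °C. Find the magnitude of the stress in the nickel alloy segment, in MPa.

σ ≈ 374 MPa (compressive)

Free thermal expansion of the whole bar: Σ αᵢΔT Lᵢ = 12.9×10⁻⁶×88×600 + 18.6×10⁻⁶×88×900 = 2.154 mm.
Since the ends are fixed, an axial force P builds up, equal in every segment, with P · Σ Lᵢ/(AᵢEᵢ) = δ_free.
The series flexibility is Σ Lᵢ/(AᵢEᵢ) = 600/(700×201×10³) + 900/(2275×100×10³) = 8.22×10⁻⁶ mm/N.
P = 2.154 / 8.22×10⁻⁶ = 262100 N = 262.1 kN, compressive.
σ_{nickel alloy} = P / A = 262100 / 700 = 374.4 MPa.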